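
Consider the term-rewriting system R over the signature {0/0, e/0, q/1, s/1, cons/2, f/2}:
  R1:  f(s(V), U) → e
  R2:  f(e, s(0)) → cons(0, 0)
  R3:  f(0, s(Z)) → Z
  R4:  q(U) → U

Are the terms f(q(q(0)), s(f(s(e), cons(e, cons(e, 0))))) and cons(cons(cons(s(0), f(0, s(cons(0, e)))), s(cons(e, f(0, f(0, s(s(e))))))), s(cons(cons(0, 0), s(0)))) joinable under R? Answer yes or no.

no — NF(t₁) = e, NF(t₂) = cons(cons(cons(s(0), cons(0, e)), s(cons(e, e))), s(cons(cons(0, 0), s(0))))

Reduce t₁ = f(q(q(0)), s(f(s(e), cons(e, cons(e, 0))))):
1. f(q(q(0)), s(f(s(e), cons(e, cons(e, 0)))))  →  f(q(0), s(f(s(e), cons(e, cons(e, 0)))))   [R4 at 1]
2. f(q(0), s(f(s(e), cons(e, cons(e, 0)))))  →  f(0, s(f(s(e), cons(e, cons(e, 0)))))   [R4 at 1]
3. f(0, s(f(s(e), cons(e, cons(e, 0)))))  →  f(s(e), cons(e, cons(e, 0)))   [R3 at ε]
4. f(s(e), cons(e, cons(e, 0)))  →  e   [R1 at ε]

Reduce t₂ = cons(cons(cons(s(0), f(0, s(cons(0, e)))), s(cons(e, f(0, f(0, s(s(e))))))), s(cons(cons(0, 0), s(0)))):
1. cons(cons(cons(s(0), f(0, s(cons(0, e)))), s(cons(e, f(0, f(0, s(s(e))))))), s(cons(cons(0, 0), s(0))))  →  cons(cons(cons(s(0), cons(0, e)), s(cons(e, f(0, f(0, s(s(e))))))), s(cons(cons(0, 0), s(0))))   [R3 at 1.1.2]
2. cons(cons(cons(s(0), cons(0, e)), s(cons(e, f(0, f(0, s(s(e))))))), s(cons(cons(0, 0), s(0))))  →  cons(cons(cons(s(0), cons(0, e)), s(cons(e, f(0, s(e))))), s(cons(cons(0, 0), s(0))))   [R3 at 1.2.1.2.2]
3. cons(cons(cons(s(0), cons(0, e)), s(cons(e, f(0, s(e))))), s(cons(cons(0, 0), s(0))))  →  cons(cons(cons(s(0), cons(0, e)), s(cons(e, e))), s(cons(cons(0, 0), s(0))))   [R3 at 1.2.1.2]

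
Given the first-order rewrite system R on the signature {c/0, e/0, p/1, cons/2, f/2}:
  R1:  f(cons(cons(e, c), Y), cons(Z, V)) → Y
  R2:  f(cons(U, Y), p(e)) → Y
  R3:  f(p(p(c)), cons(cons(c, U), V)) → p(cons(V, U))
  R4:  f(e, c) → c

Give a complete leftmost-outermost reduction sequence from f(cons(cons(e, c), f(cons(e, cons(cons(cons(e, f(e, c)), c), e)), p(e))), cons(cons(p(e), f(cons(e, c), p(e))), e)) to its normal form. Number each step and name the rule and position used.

cons(cons(cons(e, c), c), e)

1. f(cons(cons(e, c), f(cons(e, cons(cons(cons(e, f(e, c)), c), e)), p(e))), cons(cons(p(e), f(cons(e, c), p(e))), e))  →  f(cons(e, cons(cons(cons(e, f(e, c)), c), e)), p(e))   [R1 at ε]
2. f(cons(e, cons(cons(cons(e, f(e, c)), c), e)), p(e))  →  cons(cons(cons(e, f(e, c)), c), e)   [R2 at ε]
3. cons(cons(cons(e, f(e, c)), c), e)  →  cons(cons(cons(e, c), c), e)   [R4 at 1.1.2]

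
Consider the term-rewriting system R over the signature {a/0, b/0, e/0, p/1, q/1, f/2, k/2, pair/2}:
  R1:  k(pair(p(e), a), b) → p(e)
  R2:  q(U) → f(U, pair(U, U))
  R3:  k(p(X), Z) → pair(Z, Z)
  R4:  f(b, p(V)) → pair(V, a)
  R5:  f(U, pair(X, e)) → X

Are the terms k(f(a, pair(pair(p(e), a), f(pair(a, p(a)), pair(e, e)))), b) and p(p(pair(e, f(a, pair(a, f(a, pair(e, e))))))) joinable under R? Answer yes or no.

Reduce t₁ = k(f(a, pair(pair(p(e), a), f(pair(a, p(a)), pair(e, e)))), b):
1. k(f(a, pair(pair(p(e), a), f(pair(a, p(a)), pair(e, e)))), b)  →  k(f(a, pair(pair(p(e), a), e)), b)   [R5 at 1.2.2]
2. k(f(a, pair(pair(p(e), a), e)), b)  →  k(pair(p(e), a), b)   [R5 at 1]
3. k(pair(p(e), a), b)  →  p(e)   [R1 at ε]

Reduce t₂ = p(p(pair(e, f(a, pair(a, f(a, pair(e, e))))))):
1. p(p(pair(e, f(a, pair(a, f(a, pair(e, e)))))))  →  p(p(pair(e, f(a, pair(a, e)))))   [R5 at 1.1.2.2.2]
2. p(p(pair(e, f(a, pair(a, e)))))  →  p(p(pair(e, a)))   [R5 at 1.1.2]

no — NF(t₁) = p(e), NF(t₂) = p(p(pair(e, a)))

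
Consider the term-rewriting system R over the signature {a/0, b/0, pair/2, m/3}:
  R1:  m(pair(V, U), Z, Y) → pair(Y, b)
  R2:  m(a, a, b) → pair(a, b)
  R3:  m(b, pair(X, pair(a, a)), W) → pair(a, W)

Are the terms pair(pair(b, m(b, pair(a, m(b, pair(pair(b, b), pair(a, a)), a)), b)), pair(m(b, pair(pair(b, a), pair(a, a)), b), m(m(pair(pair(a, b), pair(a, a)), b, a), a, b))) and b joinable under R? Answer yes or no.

no — NF(t₁) = pair(pair(b, pair(a, b)), pair(pair(a, b), pair(b, b))), NF(t₂) = b

Reduce t₁ = pair(pair(b, m(b, pair(a, m(b, pair(pair(b, b), pair(a, a)), a)), b)), pair(m(b, pair(pair(b, a), pair(a, a)), b), m(m(pair(pair(a, b), pair(a, a)), b, a), a, b))):
1. pair(pair(b, m(b, pair(a, m(b, pair(pair(b, b), pair(a, a)), a)), b)), pair(m(b, pair(pair(b, a), pair(a, a)), b), m(m(pair(pair(a, b), pair(a, a)), b, a), a, b)))  →  pair(pair(b, m(b, pair(a, pair(a, a)), b)), pair(m(b, pair(pair(b, a), pair(a, a)), b), m(m(pair(pair(a, b), pair(a, a)), b, a), a, b)))   [R3 at 1.2.2.2]
2. pair(pair(b, m(b, pair(a, pair(a, a)), b)), pair(m(b, pair(pair(b, a), pair(a, a)), b), m(m(pair(pair(a, b), pair(a, a)), b, a), a, b)))  →  pair(pair(b, pair(a, b)), pair(m(b, pair(pair(b, a), pair(a, a)), b), m(m(pair(pair(a, b), pair(a, a)), b, a), a, b)))   [R3 at 1.2]
3. pair(pair(b, pair(a, b)), pair(m(b, pair(pair(b, a), pair(a, a)), b), m(m(pair(pair(a, b), pair(a, a)), b, a), a, b)))  →  pair(pair(b, pair(a, b)), pair(pair(a, b), m(m(pair(pair(a, b), pair(a, a)), b, a), a, b)))   [R3 at 2.1]
4. pair(pair(b, pair(a, b)), pair(pair(a, b), m(m(pair(pair(a, b), pair(a, a)), b, a), a, b)))  →  pair(pair(b, pair(a, b)), pair(pair(a, b), m(pair(a, b), a, b)))   [R1 at 2.2.1]
5. pair(pair(b, pair(a, b)), pair(pair(a, b), m(pair(a, b), a, b)))  →  pair(pair(b, pair(a, b)), pair(pair(a, b), pair(b, b)))   [R1 at 2.2]

Reduce t₂ = b:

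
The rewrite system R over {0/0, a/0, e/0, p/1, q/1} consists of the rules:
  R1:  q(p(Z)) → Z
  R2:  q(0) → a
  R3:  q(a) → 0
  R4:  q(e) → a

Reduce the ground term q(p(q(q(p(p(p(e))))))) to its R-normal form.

p(e)

1. q(p(q(q(p(p(p(e)))))))  →  q(q(p(p(p(e)))))   [R1 at ε]
2. q(q(p(p(p(e)))))  →  q(p(p(e)))   [R1 at 1]
3. q(p(p(e)))  →  p(e)   [R1 at ε]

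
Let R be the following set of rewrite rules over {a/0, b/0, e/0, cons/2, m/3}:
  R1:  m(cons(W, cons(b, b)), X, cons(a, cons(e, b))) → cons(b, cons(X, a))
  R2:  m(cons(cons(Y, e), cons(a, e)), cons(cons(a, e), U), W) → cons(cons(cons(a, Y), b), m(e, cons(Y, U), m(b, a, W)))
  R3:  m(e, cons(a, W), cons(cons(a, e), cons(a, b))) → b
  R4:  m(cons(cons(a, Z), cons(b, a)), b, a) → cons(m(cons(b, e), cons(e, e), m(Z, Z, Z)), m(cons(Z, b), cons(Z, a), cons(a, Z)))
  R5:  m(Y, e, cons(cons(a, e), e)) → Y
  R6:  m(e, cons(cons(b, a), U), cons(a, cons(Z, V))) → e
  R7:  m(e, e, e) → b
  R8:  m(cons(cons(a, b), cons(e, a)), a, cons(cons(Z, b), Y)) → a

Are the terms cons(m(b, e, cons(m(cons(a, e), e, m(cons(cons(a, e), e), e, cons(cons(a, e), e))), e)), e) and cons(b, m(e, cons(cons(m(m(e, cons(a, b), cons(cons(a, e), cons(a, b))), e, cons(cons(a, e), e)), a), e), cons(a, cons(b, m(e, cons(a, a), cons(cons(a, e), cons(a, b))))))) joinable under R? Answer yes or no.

Reduce t₁ = cons(m(b, e, cons(m(cons(a, e), e, m(cons(cons(a, e), e), e, cons(cons(a, e), e))), e)), e):
1. cons(m(b, e, cons(m(cons(a, e), e, m(cons(cons(a, e), e), e, cons(cons(a, e), e))), e)), e)  →  cons(m(b, e, cons(m(cons(a, e), e, cons(cons(a, e), e)), e)), e)   [R5 at 1.3.1.3]
2. cons(m(b, e, cons(m(cons(a, e), e, cons(cons(a, e), e)), e)), e)  →  cons(m(b, e, cons(cons(a, e), e)), e)   [R5 at 1.3.1]
3. cons(m(b, e, cons(cons(a, e), e)), e)  →  cons(b, e)   [R5 at 1]

Reduce t₂ = cons(b, m(e, cons(cons(m(m(e, cons(a, b), cons(cons(a, e), cons(a, b))), e, cons(cons(a, e), e)), a), e), cons(a, cons(b, m(e, cons(a, a), cons(cons(a, e), cons(a, b))))))):
1. cons(b, m(e, cons(cons(m(m(e, cons(a, b), cons(cons(a, e), cons(a, b))), e, cons(cons(a, e), e)), a), e), cons(a, cons(b, m(e, cons(a, a), cons(cons(a, e), cons(a, b)))))))  →  cons(b, m(e, cons(cons(m(e, cons(a, b), cons(cons(a, e), cons(a, b))), a), e), cons(a, cons(b, m(e, cons(a, a), cons(cons(a, e), cons(a, b)))))))   [R5 at 2.2.1.1]
2. cons(b, m(e, cons(cons(m(e, cons(a, b), cons(cons(a, e), cons(a, b))), a), e), cons(a, cons(b, m(e, cons(a, a), cons(cons(a, e), cons(a, b)))))))  →  cons(b, m(e, cons(cons(b, a), e), cons(a, cons(b, m(e, cons(a, a), cons(cons(a, e), cons(a, b)))))))   [R3 at 2.2.1.1]
3. cons(b, m(e, cons(cons(b, a), e), cons(a, cons(b, m(e, cons(a, a), cons(cons(a, e), cons(a, b)))))))  →  cons(b, e)   [R6 at 2]

yes — NF(t₁) = cons(b, e), NF(t₂) = cons(b, e)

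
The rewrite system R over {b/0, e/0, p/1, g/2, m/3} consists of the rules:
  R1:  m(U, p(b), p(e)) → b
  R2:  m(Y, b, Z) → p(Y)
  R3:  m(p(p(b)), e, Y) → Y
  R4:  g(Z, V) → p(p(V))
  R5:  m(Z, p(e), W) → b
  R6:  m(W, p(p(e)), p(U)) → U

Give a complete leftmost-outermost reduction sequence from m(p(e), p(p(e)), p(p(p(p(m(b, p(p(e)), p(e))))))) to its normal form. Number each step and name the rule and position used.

p(p(p(e)))

1. m(p(e), p(p(e)), p(p(p(p(m(b, p(p(e)), p(e)))))))  →  p(p(p(m(b, p(p(e)), p(e)))))   [R6 at ε]
2. p(p(p(m(b, p(p(e)), p(e)))))  →  p(p(p(e)))   [R6 at 1.1.1]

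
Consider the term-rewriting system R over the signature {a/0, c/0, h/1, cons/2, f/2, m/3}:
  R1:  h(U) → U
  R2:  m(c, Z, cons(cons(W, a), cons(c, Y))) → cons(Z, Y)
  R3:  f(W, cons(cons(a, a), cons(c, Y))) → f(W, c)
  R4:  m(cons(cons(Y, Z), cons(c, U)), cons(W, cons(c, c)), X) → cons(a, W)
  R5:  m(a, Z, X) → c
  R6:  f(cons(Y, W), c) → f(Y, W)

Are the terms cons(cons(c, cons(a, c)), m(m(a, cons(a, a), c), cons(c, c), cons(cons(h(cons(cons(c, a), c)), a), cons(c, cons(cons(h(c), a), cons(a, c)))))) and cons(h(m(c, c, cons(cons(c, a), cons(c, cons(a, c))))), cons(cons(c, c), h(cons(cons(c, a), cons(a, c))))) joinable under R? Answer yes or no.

yes — NF(t₁) = cons(cons(c, cons(a, c)), cons(cons(c, c), cons(cons(c, a), cons(a, c)))), NF(t₂) = cons(cons(c, cons(a, c)), cons(cons(c, c), cons(cons(c, a), cons(a, c))))

Reduce t₁ = cons(cons(c, cons(a, c)), m(m(a, cons(a, a), c), cons(c, c), cons(cons(h(cons(cons(c, a), c)), a), cons(c, cons(cons(h(c), a), cons(a, c)))))):
1. cons(cons(c, cons(a, c)), m(m(a, cons(a, a), c), cons(c, c), cons(cons(h(cons(cons(c, a), c)), a), cons(c, cons(cons(h(c), a), cons(a, c))))))  →  cons(cons(c, cons(a, c)), m(c, cons(c, c), cons(cons(h(cons(cons(c, a), c)), a), cons(c, cons(cons(h(c), a), cons(a, c))))))   [R5 at 2.1]
2. cons(cons(c, cons(a, c)), m(c, cons(c, c), cons(cons(h(cons(cons(c, a), c)), a), cons(c, cons(cons(h(c), a), cons(a, c))))))  →  cons(cons(c, cons(a, c)), cons(cons(c, c), cons(cons(h(c), a), cons(a, c))))   [R2 at 2]
3. cons(cons(c, cons(a, c)), cons(cons(c, c), cons(cons(h(c), a), cons(a, c))))  →  cons(cons(c, cons(a, c)), cons(cons(c, c), cons(cons(c, a), cons(a, c))))   [R1 at 2.2.1.1]

Reduce t₂ = cons(h(m(c, c, cons(cons(c, a), cons(c, cons(a, c))))), cons(cons(c, c), h(cons(cons(c, a), cons(a, c))))):
1. cons(h(m(c, c, cons(cons(c, a), cons(c, cons(a, c))))), cons(cons(c, c), h(cons(cons(c, a), cons(a, c)))))  →  cons(m(c, c, cons(cons(c, a), cons(c, cons(a, c)))), cons(cons(c, c), h(cons(cons(c, a), cons(a, c)))))   [R1 at 1]
2. cons(m(c, c, cons(cons(c, a), cons(c, cons(a, c)))), cons(cons(c, c), h(cons(cons(c, a), cons(a, c)))))  →  cons(cons(c, cons(a, c)), cons(cons(c, c), h(cons(cons(c, a), cons(a, c)))))   [R2 at 1]
3. cons(cons(c, cons(a, c)), cons(cons(c, c), h(cons(cons(c, a), cons(a, c)))))  →  cons(cons(c, cons(a, c)), cons(cons(c, c), cons(cons(c, a), cons(a, c))))   [R1 at 2.2]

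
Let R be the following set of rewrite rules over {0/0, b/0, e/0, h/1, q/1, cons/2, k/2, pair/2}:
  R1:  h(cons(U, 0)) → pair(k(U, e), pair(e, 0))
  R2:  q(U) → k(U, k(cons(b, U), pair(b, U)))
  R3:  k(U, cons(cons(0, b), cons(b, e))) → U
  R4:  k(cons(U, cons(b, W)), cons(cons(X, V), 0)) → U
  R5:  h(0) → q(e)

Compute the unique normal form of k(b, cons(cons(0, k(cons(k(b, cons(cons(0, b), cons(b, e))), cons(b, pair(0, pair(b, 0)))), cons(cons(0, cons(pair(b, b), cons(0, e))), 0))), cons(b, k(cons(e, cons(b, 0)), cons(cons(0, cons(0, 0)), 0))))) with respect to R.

1. k(b, cons(cons(0, k(cons(k(b, cons(cons(0, b), cons(b, e))), cons(b, pair(0, pair(b, 0)))), cons(cons(0, cons(pair(b, b), cons(0, e))), 0))), cons(b, k(cons(e, cons(b, 0)), cons(cons(0, cons(0, 0)), 0)))))  →  k(b, cons(cons(0, k(b, cons(cons(0, b), cons(b, e)))), cons(b, k(cons(e, cons(b, 0)), cons(cons(0, cons(0, 0)), 0)))))   [R4 at 2.1.2]
2. k(b, cons(cons(0, k(b, cons(cons(0, b), cons(b, e)))), cons(b, k(cons(e, cons(b, 0)), cons(cons(0, cons(0, 0)), 0)))))  →  k(b, cons(cons(0, b), cons(b, k(cons(e, cons(b, 0)), cons(cons(0, cons(0, 0)), 0)))))   [R3 at 2.1.2]
3. k(b, cons(cons(0, b), cons(b, k(cons(e, cons(b, 0)), cons(cons(0, cons(0, 0)), 0)))))  →  k(b, cons(cons(0, b), cons(b, e)))   [R4 at 2.2.2]
4. k(b, cons(cons(0, b), cons(b, e)))  →  b   [R3 at ε]

b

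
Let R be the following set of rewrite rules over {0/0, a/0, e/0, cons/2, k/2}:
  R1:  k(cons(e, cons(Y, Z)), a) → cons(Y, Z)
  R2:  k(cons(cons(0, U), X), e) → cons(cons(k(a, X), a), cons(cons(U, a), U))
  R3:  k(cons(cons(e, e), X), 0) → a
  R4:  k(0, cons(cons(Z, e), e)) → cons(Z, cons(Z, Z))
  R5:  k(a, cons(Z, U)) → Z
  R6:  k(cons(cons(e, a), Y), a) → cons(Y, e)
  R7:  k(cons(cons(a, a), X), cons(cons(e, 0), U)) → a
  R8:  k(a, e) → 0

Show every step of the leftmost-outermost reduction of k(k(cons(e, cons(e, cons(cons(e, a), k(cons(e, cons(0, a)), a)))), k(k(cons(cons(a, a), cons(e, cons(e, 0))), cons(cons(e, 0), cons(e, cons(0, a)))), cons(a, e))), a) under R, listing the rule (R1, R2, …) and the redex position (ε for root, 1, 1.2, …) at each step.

cons(cons(e, a), cons(0, a))

1. k(k(cons(e, cons(e, cons(cons(e, a), k(cons(e, cons(0, a)), a)))), k(k(cons(cons(a, a), cons(e, cons(e, 0))), cons(cons(e, 0), cons(e, cons(0, a)))), cons(a, e))), a)  →  k(k(cons(e, cons(e, cons(cons(e, a), cons(0, a)))), k(k(cons(cons(a, a), cons(e, cons(e, 0))), cons(cons(e, 0), cons(e, cons(0, a)))), cons(a, e))), a)   [R1 at 1.1.2.2.2]
2. k(k(cons(e, cons(e, cons(cons(e, a), cons(0, a)))), k(k(cons(cons(a, a), cons(e, cons(e, 0))), cons(cons(e, 0), cons(e, cons(0, a)))), cons(a, e))), a)  →  k(k(cons(e, cons(e, cons(cons(e, a), cons(0, a)))), k(a, cons(a, e))), a)   [R7 at 1.2.1]
3. k(k(cons(e, cons(e, cons(cons(e, a), cons(0, a)))), k(a, cons(a, e))), a)  →  k(k(cons(e, cons(e, cons(cons(e, a), cons(0, a)))), a), a)   [R5 at 1.2]
4. k(k(cons(e, cons(e, cons(cons(e, a), cons(0, a)))), a), a)  →  k(cons(e, cons(cons(e, a), cons(0, a))), a)   [R1 at 1]
5. k(cons(e, cons(cons(e, a), cons(0, a))), a)  →  cons(cons(e, a), cons(0, a))   [R1 at ε]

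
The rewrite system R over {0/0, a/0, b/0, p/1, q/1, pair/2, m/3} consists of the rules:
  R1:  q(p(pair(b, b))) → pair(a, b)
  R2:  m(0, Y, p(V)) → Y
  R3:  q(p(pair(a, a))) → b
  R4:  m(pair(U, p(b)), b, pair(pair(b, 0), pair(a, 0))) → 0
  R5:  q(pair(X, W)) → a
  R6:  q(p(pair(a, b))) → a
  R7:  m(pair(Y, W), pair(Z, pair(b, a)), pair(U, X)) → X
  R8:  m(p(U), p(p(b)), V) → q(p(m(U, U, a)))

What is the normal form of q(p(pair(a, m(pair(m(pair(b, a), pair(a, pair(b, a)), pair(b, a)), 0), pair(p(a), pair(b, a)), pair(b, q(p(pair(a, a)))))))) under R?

a

1. q(p(pair(a, m(pair(m(pair(b, a), pair(a, pair(b, a)), pair(b, a)), 0), pair(p(a), pair(b, a)), pair(b, q(p(pair(a, a))))))))  →  q(p(pair(a, q(p(pair(a, a))))))   [R7 at 1.1.2]
2. q(p(pair(a, q(p(pair(a, a))))))  →  q(p(pair(a, b)))   [R3 at 1.1.2]
3. q(p(pair(a, b)))  →  a   [R6 at ε]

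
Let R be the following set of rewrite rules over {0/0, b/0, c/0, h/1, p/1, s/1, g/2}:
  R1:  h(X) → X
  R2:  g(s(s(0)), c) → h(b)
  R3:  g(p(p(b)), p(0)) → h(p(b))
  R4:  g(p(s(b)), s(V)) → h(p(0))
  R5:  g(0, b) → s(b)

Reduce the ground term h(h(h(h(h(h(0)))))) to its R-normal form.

1. h(h(h(h(h(h(0))))))  →  h(h(h(h(h(0)))))   [R1 at ε]
2. h(h(h(h(h(0)))))  →  h(h(h(h(0))))   [R1 at ε]
3. h(h(h(h(0))))  →  h(h(h(0)))   [R1 at ε]
4. h(h(h(0)))  →  h(h(0))   [R1 at ε]
5. h(h(0))  →  h(0)   [R1 at ε]
6. h(0)  →  0   [R1 at ε]

0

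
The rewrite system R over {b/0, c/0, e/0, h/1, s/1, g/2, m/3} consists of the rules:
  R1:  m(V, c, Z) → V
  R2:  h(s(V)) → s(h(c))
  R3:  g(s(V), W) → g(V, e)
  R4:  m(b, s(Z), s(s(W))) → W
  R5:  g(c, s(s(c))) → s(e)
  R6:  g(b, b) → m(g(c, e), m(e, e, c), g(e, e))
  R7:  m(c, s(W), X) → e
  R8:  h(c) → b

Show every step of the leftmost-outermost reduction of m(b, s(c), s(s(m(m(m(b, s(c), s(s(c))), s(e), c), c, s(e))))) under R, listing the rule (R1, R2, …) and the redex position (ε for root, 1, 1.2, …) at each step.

1. m(b, s(c), s(s(m(m(m(b, s(c), s(s(c))), s(e), c), c, s(e)))))  →  m(m(m(b, s(c), s(s(c))), s(e), c), c, s(e))   [R4 at ε]
2. m(m(m(b, s(c), s(s(c))), s(e), c), c, s(e))  →  m(m(b, s(c), s(s(c))), s(e), c)   [R1 at ε]
3. m(m(b, s(c), s(s(c))), s(e), c)  →  m(c, s(e), c)   [R4 at 1]
4. m(c, s(e), c)  →  e   [R7 at ε]

e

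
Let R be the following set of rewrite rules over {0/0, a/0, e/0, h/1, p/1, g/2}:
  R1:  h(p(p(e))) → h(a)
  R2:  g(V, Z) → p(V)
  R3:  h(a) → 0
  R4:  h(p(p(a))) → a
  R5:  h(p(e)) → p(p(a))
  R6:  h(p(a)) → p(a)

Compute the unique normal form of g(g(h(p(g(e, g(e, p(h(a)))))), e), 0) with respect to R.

1. g(g(h(p(g(e, g(e, p(h(a)))))), e), 0)  →  p(g(h(p(g(e, g(e, p(h(a)))))), e))   [R2 at ε]
2. p(g(h(p(g(e, g(e, p(h(a)))))), e))  →  p(p(h(p(g(e, g(e, p(h(a))))))))   [R2 at 1]
3. p(p(h(p(g(e, g(e, p(h(a))))))))  →  p(p(h(p(p(e)))))   [R2 at 1.1.1.1]
4. p(p(h(p(p(e)))))  →  p(p(h(a)))   [R1 at 1.1]
5. p(p(h(a)))  →  p(p(0))   [R3 at 1.1]

p(p(0))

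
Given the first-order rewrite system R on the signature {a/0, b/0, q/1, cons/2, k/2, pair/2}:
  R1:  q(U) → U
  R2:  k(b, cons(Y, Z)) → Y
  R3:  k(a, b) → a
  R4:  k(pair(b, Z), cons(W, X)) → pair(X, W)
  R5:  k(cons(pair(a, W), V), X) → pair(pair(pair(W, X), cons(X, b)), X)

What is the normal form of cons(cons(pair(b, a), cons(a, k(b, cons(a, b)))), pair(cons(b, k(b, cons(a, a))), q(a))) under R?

1. cons(cons(pair(b, a), cons(a, k(b, cons(a, b)))), pair(cons(b, k(b, cons(a, a))), q(a)))  →  cons(cons(pair(b, a), cons(a, a)), pair(cons(b, k(b, cons(a, a))), q(a)))   [R2 at 1.2.2]
2. cons(cons(pair(b, a), cons(a, a)), pair(cons(b, k(b, cons(a, a))), q(a)))  →  cons(cons(pair(b, a), cons(a, a)), pair(cons(b, a), q(a)))   [R2 at 2.1.2]
3. cons(cons(pair(b, a), cons(a, a)), pair(cons(b, a), q(a)))  →  cons(cons(pair(b, a), cons(a, a)), pair(cons(b, a), a))   [R1 at 2.2]

cons(cons(pair(b, a), cons(a, a)), pair(cons(b, a), a))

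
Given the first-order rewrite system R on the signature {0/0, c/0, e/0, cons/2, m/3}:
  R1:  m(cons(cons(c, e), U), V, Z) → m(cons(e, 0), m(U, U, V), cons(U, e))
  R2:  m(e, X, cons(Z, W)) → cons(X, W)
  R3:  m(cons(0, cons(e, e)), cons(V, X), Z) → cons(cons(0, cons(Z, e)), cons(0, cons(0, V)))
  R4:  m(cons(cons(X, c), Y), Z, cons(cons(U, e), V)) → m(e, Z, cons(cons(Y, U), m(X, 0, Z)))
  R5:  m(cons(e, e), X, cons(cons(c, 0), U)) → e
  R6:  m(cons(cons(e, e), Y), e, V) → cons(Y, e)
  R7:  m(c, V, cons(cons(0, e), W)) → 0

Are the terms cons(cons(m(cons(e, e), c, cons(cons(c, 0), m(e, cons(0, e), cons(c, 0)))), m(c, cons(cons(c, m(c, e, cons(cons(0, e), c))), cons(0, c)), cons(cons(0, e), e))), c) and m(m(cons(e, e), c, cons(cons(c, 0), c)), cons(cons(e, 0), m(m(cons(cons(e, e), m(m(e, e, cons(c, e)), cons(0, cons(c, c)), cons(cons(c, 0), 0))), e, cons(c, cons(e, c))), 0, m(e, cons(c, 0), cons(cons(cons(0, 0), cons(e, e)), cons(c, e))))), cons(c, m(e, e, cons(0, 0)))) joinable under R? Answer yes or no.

Reduce t₁ = cons(cons(m(cons(e, e), c, cons(cons(c, 0), m(e, cons(0, e), cons(c, 0)))), m(c, cons(cons(c, m(c, e, cons(cons(0, e), c))), cons(0, c)), cons(cons(0, e), e))), c):
1. cons(cons(m(cons(e, e), c, cons(cons(c, 0), m(e, cons(0, e), cons(c, 0)))), m(c, cons(cons(c, m(c, e, cons(cons(0, e), c))), cons(0, c)), cons(cons(0, e), e))), c)  →  cons(cons(e, m(c, cons(cons(c, m(c, e, cons(cons(0, e), c))), cons(0, c)), cons(cons(0, e), e))), c)   [R5 at 1.1]
2. cons(cons(e, m(c, cons(cons(c, m(c, e, cons(cons(0, e), c))), cons(0, c)), cons(cons(0, e), e))), c)  →  cons(cons(e, 0), c)   [R7 at 1.2]

Reduce t₂ = m(m(cons(e, e), c, cons(cons(c, 0), c)), cons(cons(e, 0), m(m(cons(cons(e, e), m(m(e, e, cons(c, e)), cons(0, cons(c, c)), cons(cons(c, 0), 0))), e, cons(c, cons(e, c))), 0, m(e, cons(c, 0), cons(cons(cons(0, 0), cons(e, e)), cons(c, e))))), cons(c, m(e, e, cons(0, 0)))):
1. m(m(cons(e, e), c, cons(cons(c, 0), c)), cons(cons(e, 0), m(m(cons(cons(e, e), m(m(e, e, cons(c, e)), cons(0, cons(c, c)), cons(cons(c, 0), 0))), e, cons(c, cons(e, c))), 0, m(e, cons(c, 0), cons(cons(cons(0, 0), cons(e, e)), cons(c, e))))), cons(c, m(e, e, cons(0, 0))))  →  m(e, cons(cons(e, 0), m(m(cons(cons(e, e), m(m(e, e, cons(c, e)), cons(0, cons(c, c)), cons(cons(c, 0), 0))), e, cons(c, cons(e, c))), 0, m(e, cons(c, 0), cons(cons(cons(0, 0), cons(e, e)), cons(c, e))))), cons(c, m(e, e, cons(0, 0))))   [R5 at 1]
2. m(e, cons(cons(e, 0), m(m(cons(cons(e, e), m(m(e, e, cons(c, e)), cons(0, cons(c, c)), cons(cons(c, 0), 0))), e, cons(c, cons(e, c))), 0, m(e, cons(c, 0), cons(cons(cons(0, 0), cons(e, e)), cons(c, e))))), cons(c, m(e, e, cons(0, 0))))  →  cons(cons(cons(e, 0), m(m(cons(cons(e, e), m(m(e, e, cons(c, e)), cons(0, cons(c, c)), cons(cons(c, 0), 0))), e, cons(c, cons(e, c))), 0, m(e, cons(c, 0), cons(cons(cons(0, 0), cons(e, e)), cons(c, e))))), m(e, e, cons(0, 0)))   [R2 at ε]
3. cons(cons(cons(e, 0), m(m(cons(cons(e, e), m(m(e, e, cons(c, e)), cons(0, cons(c, c)), cons(cons(c, 0), 0))), e, cons(c, cons(e, c))), 0, m(e, cons(c, 0), cons(cons(cons(0, 0), cons(e, e)), cons(c, e))))), m(e, e, cons(0, 0)))  →  cons(cons(cons(e, 0), m(cons(m(m(e, e, cons(c, e)), cons(0, cons(c, c)), cons(cons(c, 0), 0)), e), 0, m(e, cons(c, 0), cons(cons(cons(0, 0), cons(e, e)), cons(c, e))))), m(e, e, cons(0, 0)))   [R6 at 1.2.1]
4. cons(cons(cons(e, 0), m(cons(m(m(e, e, cons(c, e)), cons(0, cons(c, c)), cons(cons(c, 0), 0)), e), 0, m(e, cons(c, 0), cons(cons(cons(0, 0), cons(e, e)), cons(c, e))))), m(e, e, cons(0, 0)))  →  cons(cons(cons(e, 0), m(cons(m(cons(e, e), cons(0, cons(c, c)), cons(cons(c, 0), 0)), e), 0, m(e, cons(c, 0), cons(cons(cons(0, 0), cons(e, e)), cons(c, e))))), m(e, e, cons(0, 0)))   [R2 at 1.2.1.1.1]
5. cons(cons(cons(e, 0), m(cons(m(cons(e, e), cons(0, cons(c, c)), cons(cons(c, 0), 0)), e), 0, m(e, cons(c, 0), cons(cons(cons(0, 0), cons(e, e)), cons(c, e))))), m(e, e, cons(0, 0)))  →  cons(cons(cons(e, 0), m(cons(e, e), 0, m(e, cons(c, 0), cons(cons(cons(0, 0), cons(e, e)), cons(c, e))))), m(e, e, cons(0, 0)))   [R5 at 1.2.1.1]
6. cons(cons(cons(e, 0), m(cons(e, e), 0, m(e, cons(c, 0), cons(cons(cons(0, 0), cons(e, e)), cons(c, e))))), m(e, e, cons(0, 0)))  →  cons(cons(cons(e, 0), m(cons(e, e), 0, cons(cons(c, 0), cons(c, e)))), m(e, e, cons(0, 0)))   [R2 at 1.2.3]
7. cons(cons(cons(e, 0), m(cons(e, e), 0, cons(cons(c, 0), cons(c, e)))), m(e, e, cons(0, 0)))  →  cons(cons(cons(e, 0), e), m(e, e, cons(0, 0)))   [R5 at 1.2]
8. cons(cons(cons(e, 0), e), m(e, e, cons(0, 0)))  →  cons(cons(cons(e, 0), e), cons(e, 0))   [R2 at 2]

no — NF(t₁) = cons(cons(e, 0), c), NF(t₂) = cons(cons(cons(e, 0), e), cons(e, 0))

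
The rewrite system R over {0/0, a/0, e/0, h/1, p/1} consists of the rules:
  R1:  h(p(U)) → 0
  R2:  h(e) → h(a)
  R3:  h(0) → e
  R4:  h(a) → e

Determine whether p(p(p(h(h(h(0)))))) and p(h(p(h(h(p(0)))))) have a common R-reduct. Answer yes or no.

Reduce t₁ = p(p(p(h(h(h(0)))))):
1. p(p(p(h(h(h(0))))))  →  p(p(p(h(h(e)))))   [R3 at 1.1.1.1.1]
2. p(p(p(h(h(e)))))  →  p(p(p(h(h(a)))))   [R2 at 1.1.1.1]
3. p(p(p(h(h(a)))))  →  p(p(p(h(e))))   [R4 at 1.1.1.1]
4. p(p(p(h(e))))  →  p(p(p(h(a))))   [R2 at 1.1.1]
5. p(p(p(h(a))))  →  p(p(p(e)))   [R4 at 1.1.1]

Reduce t₂ = p(h(p(h(h(p(0)))))):
1. p(h(p(h(h(p(0))))))  →  p(0)   [R1 at 1]

no — NF(t₁) = p(p(p(e))), NF(t₂) = p(0)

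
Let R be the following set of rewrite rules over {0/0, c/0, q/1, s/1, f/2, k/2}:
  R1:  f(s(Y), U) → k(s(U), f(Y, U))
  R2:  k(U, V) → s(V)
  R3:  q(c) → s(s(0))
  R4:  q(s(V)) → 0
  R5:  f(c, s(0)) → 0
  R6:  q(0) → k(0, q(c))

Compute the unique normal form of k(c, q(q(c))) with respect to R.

s(0)

1. k(c, q(q(c)))  →  s(q(q(c)))   [R2 at ε]
2. s(q(q(c)))  →  s(q(s(s(0))))   [R3 at 1.1]
3. s(q(s(s(0))))  →  s(0)   [R4 at 1]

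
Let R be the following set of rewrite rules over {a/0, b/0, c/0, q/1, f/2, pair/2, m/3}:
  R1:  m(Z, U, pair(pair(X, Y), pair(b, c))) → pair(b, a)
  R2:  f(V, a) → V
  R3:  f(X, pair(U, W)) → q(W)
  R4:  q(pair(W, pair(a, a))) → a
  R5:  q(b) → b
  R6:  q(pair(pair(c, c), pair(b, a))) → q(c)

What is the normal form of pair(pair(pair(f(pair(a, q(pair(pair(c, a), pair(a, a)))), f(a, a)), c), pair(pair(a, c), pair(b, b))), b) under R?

1. pair(pair(pair(f(pair(a, q(pair(pair(c, a), pair(a, a)))), f(a, a)), c), pair(pair(a, c), pair(b, b))), b)  →  pair(pair(pair(f(pair(a, a), f(a, a)), c), pair(pair(a, c), pair(b, b))), b)   [R4 at 1.1.1.1.2]
2. pair(pair(pair(f(pair(a, a), f(a, a)), c), pair(pair(a, c), pair(b, b))), b)  →  pair(pair(pair(f(pair(a, a), a), c), pair(pair(a, c), pair(b, b))), b)   [R2 at 1.1.1.2]
3. pair(pair(pair(f(pair(a, a), a), c), pair(pair(a, c), pair(b, b))), b)  →  pair(pair(pair(pair(a, a), c), pair(pair(a, c), pair(b, b))), b)   [R2 at 1.1.1]

pair(pair(pair(pair(a, a), c), pair(pair(a, c), pair(b, b))), b)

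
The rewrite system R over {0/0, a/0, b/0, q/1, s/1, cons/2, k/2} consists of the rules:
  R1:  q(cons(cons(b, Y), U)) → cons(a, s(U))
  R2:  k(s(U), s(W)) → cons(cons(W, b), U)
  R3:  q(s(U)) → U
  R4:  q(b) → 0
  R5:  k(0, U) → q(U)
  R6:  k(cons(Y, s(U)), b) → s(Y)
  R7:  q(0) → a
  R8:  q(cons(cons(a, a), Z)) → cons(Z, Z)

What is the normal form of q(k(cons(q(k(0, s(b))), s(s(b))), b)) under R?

0

1. q(k(cons(q(k(0, s(b))), s(s(b))), b))  →  q(s(q(k(0, s(b)))))   [R6 at 1]
2. q(s(q(k(0, s(b)))))  →  q(k(0, s(b)))   [R3 at ε]
3. q(k(0, s(b)))  →  q(q(s(b)))   [R5 at 1]
4. q(q(s(b)))  →  q(b)   [R3 at 1]
5. q(b)  →  0   [R4 at ε]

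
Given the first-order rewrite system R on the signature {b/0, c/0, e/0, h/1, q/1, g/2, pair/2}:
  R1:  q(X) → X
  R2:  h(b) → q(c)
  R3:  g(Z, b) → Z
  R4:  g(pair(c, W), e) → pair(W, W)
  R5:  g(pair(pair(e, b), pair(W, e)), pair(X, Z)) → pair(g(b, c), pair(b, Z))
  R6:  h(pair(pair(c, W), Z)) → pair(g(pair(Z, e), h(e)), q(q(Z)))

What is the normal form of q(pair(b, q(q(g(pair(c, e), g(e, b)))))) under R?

pair(b, pair(e, e))

1. q(pair(b, q(q(g(pair(c, e), g(e, b))))))  →  pair(b, q(q(g(pair(c, e), g(e, b)))))   [R1 at ε]
2. pair(b, q(q(g(pair(c, e), g(e, b)))))  →  pair(b, q(g(pair(c, e), g(e, b))))   [R1 at 2]
3. pair(b, q(g(pair(c, e), g(e, b))))  →  pair(b, g(pair(c, e), g(e, b)))   [R1 at 2]
4. pair(b, g(pair(c, e), g(e, b)))  →  pair(b, g(pair(c, e), e))   [R3 at 2.2]
5. pair(b, g(pair(c, e), e))  →  pair(b, pair(e, e))   [R4 at 2]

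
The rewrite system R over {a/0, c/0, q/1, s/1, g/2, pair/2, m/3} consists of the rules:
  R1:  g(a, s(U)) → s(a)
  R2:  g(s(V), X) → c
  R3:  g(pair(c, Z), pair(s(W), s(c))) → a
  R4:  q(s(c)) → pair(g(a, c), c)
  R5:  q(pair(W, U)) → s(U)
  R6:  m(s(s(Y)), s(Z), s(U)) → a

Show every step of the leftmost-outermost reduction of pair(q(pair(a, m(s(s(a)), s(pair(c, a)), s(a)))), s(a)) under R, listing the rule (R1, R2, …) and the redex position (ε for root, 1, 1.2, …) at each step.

pair(s(a), s(a))

1. pair(q(pair(a, m(s(s(a)), s(pair(c, a)), s(a)))), s(a))  →  pair(s(m(s(s(a)), s(pair(c, a)), s(a))), s(a))   [R5 at 1]
2. pair(s(m(s(s(a)), s(pair(c, a)), s(a))), s(a))  →  pair(s(a), s(a))   [R6 at 1.1]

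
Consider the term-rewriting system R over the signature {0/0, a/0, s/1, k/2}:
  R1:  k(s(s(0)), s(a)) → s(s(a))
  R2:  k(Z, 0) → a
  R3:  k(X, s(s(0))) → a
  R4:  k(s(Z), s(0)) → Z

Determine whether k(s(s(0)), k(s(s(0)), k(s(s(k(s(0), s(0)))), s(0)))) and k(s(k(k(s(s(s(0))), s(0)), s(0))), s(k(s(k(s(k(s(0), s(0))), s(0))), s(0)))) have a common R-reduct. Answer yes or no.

Reduce t₁ = k(s(s(0)), k(s(s(0)), k(s(s(k(s(0), s(0)))), s(0)))):
1. k(s(s(0)), k(s(s(0)), k(s(s(k(s(0), s(0)))), s(0))))  →  k(s(s(0)), k(s(s(0)), s(k(s(0), s(0)))))   [R4 at 2.2]
2. k(s(s(0)), k(s(s(0)), s(k(s(0), s(0)))))  →  k(s(s(0)), k(s(s(0)), s(0)))   [R4 at 2.2.1]
3. k(s(s(0)), k(s(s(0)), s(0)))  →  k(s(s(0)), s(0))   [R4 at 2]
4. k(s(s(0)), s(0))  →  s(0)   [R4 at ε]

Reduce t₂ = k(s(k(k(s(s(s(0))), s(0)), s(0))), s(k(s(k(s(k(s(0), s(0))), s(0))), s(0)))):
1. k(s(k(k(s(s(s(0))), s(0)), s(0))), s(k(s(k(s(k(s(0), s(0))), s(0))), s(0))))  →  k(s(k(s(s(0)), s(0))), s(k(s(k(s(k(s(0), s(0))), s(0))), s(0))))   [R4 at 1.1.1]
2. k(s(k(s(s(0)), s(0))), s(k(s(k(s(k(s(0), s(0))), s(0))), s(0))))  →  k(s(s(0)), s(k(s(k(s(k(s(0), s(0))), s(0))), s(0))))   [R4 at 1.1]
3. k(s(s(0)), s(k(s(k(s(k(s(0), s(0))), s(0))), s(0))))  →  k(s(s(0)), s(k(s(k(s(0), s(0))), s(0))))   [R4 at 2.1]
4. k(s(s(0)), s(k(s(k(s(0), s(0))), s(0))))  →  k(s(s(0)), s(k(s(0), s(0))))   [R4 at 2.1]
5. k(s(s(0)), s(k(s(0), s(0))))  →  k(s(s(0)), s(0))   [R4 at 2.1]
6. k(s(s(0)), s(0))  →  s(0)   [R4 at ε]

yes — NF(t₁) = s(0), NF(t₂) = s(0)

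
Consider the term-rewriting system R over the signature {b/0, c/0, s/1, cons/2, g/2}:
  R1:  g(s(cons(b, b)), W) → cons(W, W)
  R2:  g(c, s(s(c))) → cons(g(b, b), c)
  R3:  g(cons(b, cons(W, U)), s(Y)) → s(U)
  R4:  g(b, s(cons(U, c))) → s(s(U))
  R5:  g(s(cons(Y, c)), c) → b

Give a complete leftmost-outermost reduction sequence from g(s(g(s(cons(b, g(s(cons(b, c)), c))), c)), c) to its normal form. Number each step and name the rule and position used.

b

1. g(s(g(s(cons(b, g(s(cons(b, c)), c))), c)), c)  →  g(s(g(s(cons(b, b)), c)), c)   [R5 at 1.1.1.1.2]
2. g(s(g(s(cons(b, b)), c)), c)  →  g(s(cons(c, c)), c)   [R1 at 1.1]
3. g(s(cons(c, c)), c)  →  b   [R5 at ε]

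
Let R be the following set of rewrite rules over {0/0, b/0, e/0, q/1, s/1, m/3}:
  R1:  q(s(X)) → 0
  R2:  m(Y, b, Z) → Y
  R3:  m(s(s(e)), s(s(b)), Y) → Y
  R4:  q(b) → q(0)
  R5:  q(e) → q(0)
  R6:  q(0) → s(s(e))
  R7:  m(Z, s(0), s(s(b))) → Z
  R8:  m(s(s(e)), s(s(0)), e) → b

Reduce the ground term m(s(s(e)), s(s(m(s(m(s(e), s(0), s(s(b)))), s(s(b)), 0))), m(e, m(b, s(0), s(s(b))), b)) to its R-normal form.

b

1. m(s(s(e)), s(s(m(s(m(s(e), s(0), s(s(b)))), s(s(b)), 0))), m(e, m(b, s(0), s(s(b))), b))  →  m(s(s(e)), s(s(m(s(s(e)), s(s(b)), 0))), m(e, m(b, s(0), s(s(b))), b))   [R7 at 2.1.1.1.1]
2. m(s(s(e)), s(s(m(s(s(e)), s(s(b)), 0))), m(e, m(b, s(0), s(s(b))), b))  →  m(s(s(e)), s(s(0)), m(e, m(b, s(0), s(s(b))), b))   [R3 at 2.1.1]
3. m(s(s(e)), s(s(0)), m(e, m(b, s(0), s(s(b))), b))  →  m(s(s(e)), s(s(0)), m(e, b, b))   [R7 at 3.2]
4. m(s(s(e)), s(s(0)), m(e, b, b))  →  m(s(s(e)), s(s(0)), e)   [R2 at 3]
5. m(s(s(e)), s(s(0)), e)  →  b   [R8 at ε]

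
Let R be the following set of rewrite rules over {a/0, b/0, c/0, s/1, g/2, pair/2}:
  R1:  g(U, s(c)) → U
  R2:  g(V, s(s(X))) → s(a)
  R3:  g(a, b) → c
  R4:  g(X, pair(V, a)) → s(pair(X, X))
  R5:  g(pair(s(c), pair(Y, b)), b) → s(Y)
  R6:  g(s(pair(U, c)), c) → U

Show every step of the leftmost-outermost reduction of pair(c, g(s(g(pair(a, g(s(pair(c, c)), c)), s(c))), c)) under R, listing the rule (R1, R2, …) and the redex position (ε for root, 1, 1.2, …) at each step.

1. pair(c, g(s(g(pair(a, g(s(pair(c, c)), c)), s(c))), c))  →  pair(c, g(s(pair(a, g(s(pair(c, c)), c))), c))   [R1 at 2.1.1]
2. pair(c, g(s(pair(a, g(s(pair(c, c)), c))), c))  →  pair(c, g(s(pair(a, c)), c))   [R6 at 2.1.1.2]
3. pair(c, g(s(pair(a, c)), c))  →  pair(c, a)   [R6 at 2]

pair(c, a)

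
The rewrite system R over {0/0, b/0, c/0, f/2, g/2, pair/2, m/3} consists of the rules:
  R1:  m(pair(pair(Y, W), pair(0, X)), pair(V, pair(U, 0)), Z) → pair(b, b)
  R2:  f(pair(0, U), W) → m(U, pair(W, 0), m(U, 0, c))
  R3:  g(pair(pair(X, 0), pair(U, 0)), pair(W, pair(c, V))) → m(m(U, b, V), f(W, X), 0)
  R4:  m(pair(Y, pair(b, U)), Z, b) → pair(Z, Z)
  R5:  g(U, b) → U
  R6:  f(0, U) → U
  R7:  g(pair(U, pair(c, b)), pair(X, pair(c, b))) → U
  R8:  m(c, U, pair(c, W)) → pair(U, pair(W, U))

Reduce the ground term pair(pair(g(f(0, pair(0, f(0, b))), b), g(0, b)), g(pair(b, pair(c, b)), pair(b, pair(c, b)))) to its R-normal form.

1. pair(pair(g(f(0, pair(0, f(0, b))), b), g(0, b)), g(pair(b, pair(c, b)), pair(b, pair(c, b))))  →  pair(pair(f(0, pair(0, f(0, b))), g(0, b)), g(pair(b, pair(c, b)), pair(b, pair(c, b))))   [R5 at 1.1]
2. pair(pair(f(0, pair(0, f(0, b))), g(0, b)), g(pair(b, pair(c, b)), pair(b, pair(c, b))))  →  pair(pair(pair(0, f(0, b)), g(0, b)), g(pair(b, pair(c, b)), pair(b, pair(c, b))))   [R6 at 1.1]
3. pair(pair(pair(0, f(0, b)), g(0, b)), g(pair(b, pair(c, b)), pair(b, pair(c, b))))  →  pair(pair(pair(0, b), g(0, b)), g(pair(b, pair(c, b)), pair(b, pair(c, b))))   [R6 at 1.1.2]
4. pair(pair(pair(0, b), g(0, b)), g(pair(b, pair(c, b)), pair(b, pair(c, b))))  →  pair(pair(pair(0, b), 0), g(pair(b, pair(c, b)), pair(b, pair(c, b))))   [R5 at 1.2]
5. pair(pair(pair(0, b), 0), g(pair(b, pair(c, b)), pair(b, pair(c, b))))  →  pair(pair(pair(0, b), 0), b)   [R7 at 2]

pair(pair(pair(0, b), 0), b)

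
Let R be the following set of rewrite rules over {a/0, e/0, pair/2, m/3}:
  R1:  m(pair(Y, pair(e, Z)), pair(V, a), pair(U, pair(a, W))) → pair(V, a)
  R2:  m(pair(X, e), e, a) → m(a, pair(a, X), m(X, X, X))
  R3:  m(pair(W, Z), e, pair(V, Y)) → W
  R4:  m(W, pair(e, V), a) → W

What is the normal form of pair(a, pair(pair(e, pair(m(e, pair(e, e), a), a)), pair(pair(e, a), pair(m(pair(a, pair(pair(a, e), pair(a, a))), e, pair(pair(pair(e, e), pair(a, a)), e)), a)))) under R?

pair(a, pair(pair(e, pair(e, a)), pair(pair(e, a), pair(a, a))))

1. pair(a, pair(pair(e, pair(m(e, pair(e, e), a), a)), pair(pair(e, a), pair(m(pair(a, pair(pair(a, e), pair(a, a))), e, pair(pair(pair(e, e), pair(a, a)), e)), a))))  →  pair(a, pair(pair(e, pair(e, a)), pair(pair(e, a), pair(m(pair(a, pair(pair(a, e), pair(a, a))), e, pair(pair(pair(e, e), pair(a, a)), e)), a))))   [R4 at 2.1.2.1]
2. pair(a, pair(pair(e, pair(e, a)), pair(pair(e, a), pair(m(pair(a, pair(pair(a, e), pair(a, a))), e, pair(pair(pair(e, e), pair(a, a)), e)), a))))  →  pair(a, pair(pair(e, pair(e, a)), pair(pair(e, a), pair(a, a))))   [R3 at 2.2.2.1]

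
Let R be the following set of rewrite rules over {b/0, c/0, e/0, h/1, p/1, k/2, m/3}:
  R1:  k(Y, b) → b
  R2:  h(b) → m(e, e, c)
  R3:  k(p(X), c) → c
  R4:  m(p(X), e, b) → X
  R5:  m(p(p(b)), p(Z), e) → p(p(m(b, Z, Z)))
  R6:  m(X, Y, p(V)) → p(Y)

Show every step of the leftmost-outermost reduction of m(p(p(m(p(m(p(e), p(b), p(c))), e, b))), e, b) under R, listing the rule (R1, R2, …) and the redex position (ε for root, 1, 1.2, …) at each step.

p(p(p(b)))

1. m(p(p(m(p(m(p(e), p(b), p(c))), e, b))), e, b)  →  p(m(p(m(p(e), p(b), p(c))), e, b))   [R4 at ε]
2. p(m(p(m(p(e), p(b), p(c))), e, b))  →  p(m(p(e), p(b), p(c)))   [R4 at 1]
3. p(m(p(e), p(b), p(c)))  →  p(p(p(b)))   [R6 at 1]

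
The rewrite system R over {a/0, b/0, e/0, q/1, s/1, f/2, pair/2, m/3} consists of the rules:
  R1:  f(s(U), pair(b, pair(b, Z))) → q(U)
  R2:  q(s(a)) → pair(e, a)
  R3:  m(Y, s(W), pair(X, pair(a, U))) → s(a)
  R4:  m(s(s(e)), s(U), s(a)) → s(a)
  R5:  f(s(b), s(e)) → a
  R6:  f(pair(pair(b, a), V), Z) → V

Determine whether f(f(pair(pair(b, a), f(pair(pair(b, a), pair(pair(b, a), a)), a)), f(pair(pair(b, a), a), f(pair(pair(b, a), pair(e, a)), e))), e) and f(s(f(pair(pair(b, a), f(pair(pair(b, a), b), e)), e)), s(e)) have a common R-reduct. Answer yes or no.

Reduce t₁ = f(f(pair(pair(b, a), f(pair(pair(b, a), pair(pair(b, a), a)), a)), f(pair(pair(b, a), a), f(pair(pair(b, a), pair(e, a)), e))), e):
1. f(f(pair(pair(b, a), f(pair(pair(b, a), pair(pair(b, a), a)), a)), f(pair(pair(b, a), a), f(pair(pair(b, a), pair(e, a)), e))), e)  →  f(f(pair(pair(b, a), pair(pair(b, a), a)), a), e)   [R6 at 1]
2. f(f(pair(pair(b, a), pair(pair(b, a), a)), a), e)  →  f(pair(pair(b, a), a), e)   [R6 at 1]
3. f(pair(pair(b, a), a), e)  →  a   [R6 at ε]

Reduce t₂ = f(s(f(pair(pair(b, a), f(pair(pair(b, a), b), e)), e)), s(e)):
1. f(s(f(pair(pair(b, a), f(pair(pair(b, a), b), e)), e)), s(e))  →  f(s(f(pair(pair(b, a), b), e)), s(e))   [R6 at 1.1]
2. f(s(f(pair(pair(b, a), b), e)), s(e))  →  f(s(b), s(e))   [R6 at 1.1]
3. f(s(b), s(e))  →  a   [R5 at ε]

yes — NF(t₁) = a, NF(t₂) = a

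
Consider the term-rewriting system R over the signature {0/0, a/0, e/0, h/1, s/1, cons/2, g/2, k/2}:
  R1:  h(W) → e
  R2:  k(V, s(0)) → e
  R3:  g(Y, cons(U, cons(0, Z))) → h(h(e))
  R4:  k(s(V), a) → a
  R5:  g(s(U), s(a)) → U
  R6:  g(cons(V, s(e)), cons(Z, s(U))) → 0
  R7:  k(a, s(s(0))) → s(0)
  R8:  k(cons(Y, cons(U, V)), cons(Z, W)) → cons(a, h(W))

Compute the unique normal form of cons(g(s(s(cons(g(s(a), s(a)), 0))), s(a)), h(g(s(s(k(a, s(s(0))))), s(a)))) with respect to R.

1. cons(g(s(s(cons(g(s(a), s(a)), 0))), s(a)), h(g(s(s(k(a, s(s(0))))), s(a))))  →  cons(s(cons(g(s(a), s(a)), 0)), h(g(s(s(k(a, s(s(0))))), s(a))))   [R5 at 1]
2. cons(s(cons(g(s(a), s(a)), 0)), h(g(s(s(k(a, s(s(0))))), s(a))))  →  cons(s(cons(a, 0)), h(g(s(s(k(a, s(s(0))))), s(a))))   [R5 at 1.1.1]
3. cons(s(cons(a, 0)), h(g(s(s(k(a, s(s(0))))), s(a))))  →  cons(s(cons(a, 0)), e)   [R1 at 2]

cons(s(cons(a, 0)), e)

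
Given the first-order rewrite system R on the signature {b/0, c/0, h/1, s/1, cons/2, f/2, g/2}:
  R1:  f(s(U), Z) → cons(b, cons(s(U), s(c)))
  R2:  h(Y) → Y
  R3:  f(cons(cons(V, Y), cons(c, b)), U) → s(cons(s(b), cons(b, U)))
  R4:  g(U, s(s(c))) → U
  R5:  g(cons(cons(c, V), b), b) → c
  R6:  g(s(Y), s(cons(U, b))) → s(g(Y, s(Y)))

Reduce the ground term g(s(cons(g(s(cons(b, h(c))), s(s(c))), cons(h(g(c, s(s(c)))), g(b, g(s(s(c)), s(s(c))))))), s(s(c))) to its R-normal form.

s(cons(s(cons(b, c)), cons(c, b)))

1. g(s(cons(g(s(cons(b, h(c))), s(s(c))), cons(h(g(c, s(s(c)))), g(b, g(s(s(c)), s(s(c))))))), s(s(c)))  →  s(cons(g(s(cons(b, h(c))), s(s(c))), cons(h(g(c, s(s(c)))), g(b, g(s(s(c)), s(s(c)))))))   [R4 at ε]
2. s(cons(g(s(cons(b, h(c))), s(s(c))), cons(h(g(c, s(s(c)))), g(b, g(s(s(c)), s(s(c)))))))  →  s(cons(s(cons(b, h(c))), cons(h(g(c, s(s(c)))), g(b, g(s(s(c)), s(s(c)))))))   [R4 at 1.1]
3. s(cons(s(cons(b, h(c))), cons(h(g(c, s(s(c)))), g(b, g(s(s(c)), s(s(c)))))))  →  s(cons(s(cons(b, c)), cons(h(g(c, s(s(c)))), g(b, g(s(s(c)), s(s(c)))))))   [R2 at 1.1.1.2]
4. s(cons(s(cons(b, c)), cons(h(g(c, s(s(c)))), g(b, g(s(s(c)), s(s(c)))))))  →  s(cons(s(cons(b, c)), cons(g(c, s(s(c))), g(b, g(s(s(c)), s(s(c)))))))   [R2 at 1.2.1]
5. s(cons(s(cons(b, c)), cons(g(c, s(s(c))), g(b, g(s(s(c)), s(s(c)))))))  →  s(cons(s(cons(b, c)), cons(c, g(b, g(s(s(c)), s(s(c)))))))   [R4 at 1.2.1]
6. s(cons(s(cons(b, c)), cons(c, g(b, g(s(s(c)), s(s(c)))))))  →  s(cons(s(cons(b, c)), cons(c, g(b, s(s(c))))))   [R4 at 1.2.2.2]
7. s(cons(s(cons(b, c)), cons(c, g(b, s(s(c))))))  →  s(cons(s(cons(b, c)), cons(c, b)))   [R4 at 1.2.2]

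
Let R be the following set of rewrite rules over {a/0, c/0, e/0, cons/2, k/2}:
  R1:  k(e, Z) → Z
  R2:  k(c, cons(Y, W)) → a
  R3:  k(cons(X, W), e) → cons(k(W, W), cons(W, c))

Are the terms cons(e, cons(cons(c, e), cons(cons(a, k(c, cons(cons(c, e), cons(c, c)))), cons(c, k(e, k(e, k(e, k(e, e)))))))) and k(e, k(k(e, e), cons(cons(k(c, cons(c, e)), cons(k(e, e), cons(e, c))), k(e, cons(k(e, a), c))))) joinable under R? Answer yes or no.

Reduce t₁ = cons(e, cons(cons(c, e), cons(cons(a, k(c, cons(cons(c, e), cons(c, c)))), cons(c, k(e, k(e, k(e, k(e, e)))))))):
1. cons(e, cons(cons(c, e), cons(cons(a, k(c, cons(cons(c, e), cons(c, c)))), cons(c, k(e, k(e, k(e, k(e, e))))))))  →  cons(e, cons(cons(c, e), cons(cons(a, a), cons(c, k(e, k(e, k(e, k(e, e))))))))   [R2 at 2.2.1.2]
2. cons(e, cons(cons(c, e), cons(cons(a, a), cons(c, k(e, k(e, k(e, k(e, e))))))))  →  cons(e, cons(cons(c, e), cons(cons(a, a), cons(c, k(e, k(e, k(e, e)))))))   [R1 at 2.2.2.2]
3. cons(e, cons(cons(c, e), cons(cons(a, a), cons(c, k(e, k(e, k(e, e)))))))  →  cons(e, cons(cons(c, e), cons(cons(a, a), cons(c, k(e, k(e, e))))))   [R1 at 2.2.2.2]
4. cons(e, cons(cons(c, e), cons(cons(a, a), cons(c, k(e, k(e, e))))))  →  cons(e, cons(cons(c, e), cons(cons(a, a), cons(c, k(e, e)))))   [R1 at 2.2.2.2]
5. cons(e, cons(cons(c, e), cons(cons(a, a), cons(c, k(e, e)))))  →  cons(e, cons(cons(c, e), cons(cons(a, a), cons(c, e))))   [R1 at 2.2.2.2]

Reduce t₂ = k(e, k(k(e, e), cons(cons(k(c, cons(c, e)), cons(k(e, e), cons(e, c))), k(e, cons(k(e, a), c))))):
1. k(e, k(k(e, e), cons(cons(k(c, cons(c, e)), cons(k(e, e), cons(e, c))), k(e, cons(k(e, a), c)))))  →  k(k(e, e), cons(cons(k(c, cons(c, e)), cons(k(e, e), cons(e, c))), k(e, cons(k(e, a), c))))   [R1 at ε]
2. k(k(e, e), cons(cons(k(c, cons(c, e)), cons(k(e, e), cons(e, c))), k(e, cons(k(e, a), c))))  →  k(e, cons(cons(k(c, cons(c, e)), cons(k(e, e), cons(e, c))), k(e, cons(k(e, a), c))))   [R1 at 1]
3. k(e, cons(cons(k(c, cons(c, e)), cons(k(e, e), cons(e, c))), k(e, cons(k(e, a), c))))  →  cons(cons(k(c, cons(c, e)), cons(k(e, e), cons(e, c))), k(e, cons(k(e, a), c)))   [R1 at ε]
4. cons(cons(k(c, cons(c, e)), cons(k(e, e), cons(e, c))), k(e, cons(k(e, a), c)))  →  cons(cons(a, cons(k(e, e), cons(e, c))), k(e, cons(k(e, a), c)))   [R2 at 1.1]
5. cons(cons(a, cons(k(e, e), cons(e, c))), k(e, cons(k(e, a), c)))  →  cons(cons(a, cons(e, cons(e, c))), k(e, cons(k(e, a), c)))   [R1 at 1.2.1]
6. cons(cons(a, cons(e, cons(e, c))), k(e, cons(k(e, a), c)))  →  cons(cons(a, cons(e, cons(e, c))), cons(k(e, a), c))   [R1 at 2]
7. cons(cons(a, cons(e, cons(e, c))), cons(k(e, a), c))  →  cons(cons(a, cons(e, cons(e, c))), cons(a, c))   [R1 at 2.1]

no — NF(t₁) = cons(e, cons(cons(c, e), cons(cons(a, a), cons(c, e)))), NF(t₂) = cons(cons(a, cons(e, cons(e, c))), cons(a, c))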